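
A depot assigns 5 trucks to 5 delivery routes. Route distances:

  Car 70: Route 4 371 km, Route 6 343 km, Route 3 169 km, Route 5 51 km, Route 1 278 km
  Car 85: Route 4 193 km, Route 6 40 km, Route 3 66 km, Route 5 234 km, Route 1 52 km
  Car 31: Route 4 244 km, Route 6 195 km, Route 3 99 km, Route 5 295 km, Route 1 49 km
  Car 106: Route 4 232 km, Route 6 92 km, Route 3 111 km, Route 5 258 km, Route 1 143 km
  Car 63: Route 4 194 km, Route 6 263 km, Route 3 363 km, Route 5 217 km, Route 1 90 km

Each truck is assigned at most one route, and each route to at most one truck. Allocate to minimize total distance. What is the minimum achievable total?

Optimal: Car 70→Route 5 (51 km), Car 85→Route 6 (40 km), Car 31→Route 1 (49 km), Car 106→Route 3 (111 km), Car 63→Route 4 (194 km) — total 51+40+49+111+194 = 445 km.
Column-greedy (each route in turn goes to its cheapest remaining truck) gives 525 km, worse by 80.

Minimum total: 445 km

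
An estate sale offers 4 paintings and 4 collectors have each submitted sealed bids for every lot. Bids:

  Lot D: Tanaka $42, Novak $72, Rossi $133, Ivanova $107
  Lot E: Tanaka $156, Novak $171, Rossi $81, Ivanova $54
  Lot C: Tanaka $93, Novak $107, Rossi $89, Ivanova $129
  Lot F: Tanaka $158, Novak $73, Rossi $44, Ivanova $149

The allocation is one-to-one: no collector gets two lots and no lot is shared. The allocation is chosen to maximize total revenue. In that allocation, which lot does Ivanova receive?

Optimal: Tanaka→Lot F ($158), Novak→Lot E ($171), Rossi→Lot D ($133), Ivanova→Lot C ($129) — total 158+171+133+129 = $591.
Every other assignment is strictly worse.
Ivanova's own top lot is Lot F ($149), but forcing Ivanova→Lot F and reassigning the rest optimally gives only $546 — worse by 45.

Ivanova receives Lot C.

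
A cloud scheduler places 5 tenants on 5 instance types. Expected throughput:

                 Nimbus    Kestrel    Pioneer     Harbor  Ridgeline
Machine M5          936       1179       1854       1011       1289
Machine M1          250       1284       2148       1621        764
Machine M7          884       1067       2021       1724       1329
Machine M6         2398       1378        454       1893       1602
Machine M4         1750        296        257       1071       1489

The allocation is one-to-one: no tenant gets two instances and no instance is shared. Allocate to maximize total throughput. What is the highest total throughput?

Optimal: Nimbus→Machine M6 (2398 ops/s), Kestrel→Machine M5 (1179 ops/s), Pioneer→Machine M1 (2148 ops/s), Harbor→Machine M7 (1724 ops/s), Ridgeline→Machine M4 (1489 ops/s) — total 2398+1179+2148+1724+1489 = 8938 ops/s.
Row-greedy (each tenant in turn takes its best remaining instance) gives 8063 ops/s, worse by 875.
Checked against all permutations: 8938 ops/s is optimal.

Max total: 8938 ops/s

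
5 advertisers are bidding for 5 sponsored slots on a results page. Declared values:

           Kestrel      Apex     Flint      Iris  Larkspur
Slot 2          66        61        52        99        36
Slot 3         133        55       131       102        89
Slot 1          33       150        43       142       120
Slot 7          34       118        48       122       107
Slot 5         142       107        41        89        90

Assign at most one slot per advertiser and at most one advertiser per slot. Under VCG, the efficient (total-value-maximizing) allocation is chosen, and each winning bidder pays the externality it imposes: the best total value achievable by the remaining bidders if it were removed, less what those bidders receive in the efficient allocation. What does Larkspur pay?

Efficient allocation: Kestrel→Slot 5 ($142), Apex→Slot 1 ($150), Flint→Slot 3 ($131), Iris→Slot 2 ($99), Larkspur→Slot 7 ($107); total welfare W = $629.
Larkspur receives Slot 7 at value $107, so the others get W − 107 = $522.
Without Larkspur: best allocation of the remaining 4 bidders over all 5 slots is Kestrel→Slot 5 ($142), Apex→Slot 1 ($150), Flint→Slot 3 ($131), Iris→Slot 7 ($122), total $545.
VCG payment = (others' best without Larkspur) − (others' welfare with Larkspur) = 545 − 522 = $23.

Larkspur pays $23.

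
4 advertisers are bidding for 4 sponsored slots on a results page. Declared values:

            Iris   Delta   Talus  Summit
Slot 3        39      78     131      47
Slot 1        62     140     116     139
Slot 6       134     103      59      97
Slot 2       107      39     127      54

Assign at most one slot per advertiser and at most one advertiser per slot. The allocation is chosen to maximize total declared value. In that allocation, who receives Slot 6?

Optimal: Iris→Slot 2 ($107), Delta→Slot 6 ($103), Talus→Slot 3 ($131), Summit→Slot 1 ($139) — total 107+103+131+139 = $480.
Max-entry greedy (repeatedly take the single best remaining cell) gives $459, worse by 21.
Next-best assignment: Iris→Slot 6, Delta→Slot 3, Talus→Slot 2, Summit→Slot 1 = $478.
Checked against all permutations: $480 is optimal.
Delta's own top slot is Slot 1 ($140), but forcing Delta→Slot 1 and reassigning the rest optimally gives only $475 — worse by 5.

Delta receives Slot 6.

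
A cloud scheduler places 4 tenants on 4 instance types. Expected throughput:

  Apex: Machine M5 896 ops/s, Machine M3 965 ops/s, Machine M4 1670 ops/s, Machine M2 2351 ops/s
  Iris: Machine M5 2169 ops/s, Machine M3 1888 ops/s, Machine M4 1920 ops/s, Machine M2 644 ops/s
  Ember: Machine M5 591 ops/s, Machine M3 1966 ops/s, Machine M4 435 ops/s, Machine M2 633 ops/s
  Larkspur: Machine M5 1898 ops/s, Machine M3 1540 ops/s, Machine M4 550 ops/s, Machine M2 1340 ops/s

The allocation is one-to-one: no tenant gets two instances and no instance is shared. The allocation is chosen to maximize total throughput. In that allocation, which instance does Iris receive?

Treat this as an assignment problem: match each tenant to one instance.
Optimal: Apex→Machine M2 (2351 ops/s), Iris→Machine M4 (1920 ops/s), Ember→Machine M3 (1966 ops/s), Larkspur→Machine M5 (1898 ops/s) — total 2351+1920+1966+1898 = 8135 ops/s.
Row-greedy (each tenant in turn takes its best remaining instance) gives 7036 ops/s, worse by 1099.
Next-best assignment: Apex→Machine M4, Iris→Machine M5, Ember→Machine M3, Larkspur→Machine M2 = 7145 ops/s.
Iris's own top instance is Machine M5 (2169 ops/s), but forcing Iris→Machine M5 and reassigning the rest optimally gives only 7145 ops/s — worse by 990.

Iris receives Machine M4.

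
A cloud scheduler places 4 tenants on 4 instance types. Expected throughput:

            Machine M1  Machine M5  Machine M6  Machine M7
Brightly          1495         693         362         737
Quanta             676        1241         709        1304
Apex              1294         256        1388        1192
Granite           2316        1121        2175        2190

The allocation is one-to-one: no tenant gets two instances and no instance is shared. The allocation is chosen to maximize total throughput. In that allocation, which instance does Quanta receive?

Treat this as an assignment problem: match each tenant to one instance.
Optimal: Brightly→Machine M1 (1495 ops/s), Quanta→Machine M5 (1241 ops/s), Apex→Machine M6 (1388 ops/s), Granite→Machine M7 (2190 ops/s) — total 1495+1241+1388+2190 = 6314 ops/s.
Max-entry greedy (repeatedly take the single best remaining cell) gives 5701 ops/s, worse by 613.
Every other assignment is strictly worse.
Quanta's own top instance is Machine M7 (1304 ops/s), but forcing Quanta→Machine M7 and reassigning the rest optimally gives only 5701 ops/s — worse by 613.

Quanta receives Machine M5.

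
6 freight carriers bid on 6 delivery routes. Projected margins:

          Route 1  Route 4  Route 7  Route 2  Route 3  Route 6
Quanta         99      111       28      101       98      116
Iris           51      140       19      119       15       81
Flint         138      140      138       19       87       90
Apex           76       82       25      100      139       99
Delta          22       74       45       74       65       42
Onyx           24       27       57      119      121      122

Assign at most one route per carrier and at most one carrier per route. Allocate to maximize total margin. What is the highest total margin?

Max total: $712k

Optimal: Quanta→Route 1 ($99k), Iris→Route 4 ($140k), Flint→Route 7 ($138k), Apex→Route 3 ($139k), Delta→Route 2 ($74k), Onyx→Route 6 ($122k) — total 99+140+138+139+74+122 = $712k.
Column-greedy (each route in turn goes to its best remaining carrier) gives $617k, worse by 95.
Next-best assignment: Quanta→Route 6, Iris→Route 4, Flint→Route 1, Apex→Route 3, Delta→Route 7, Onyx→Route 2 = $697k.
Checked against all permutations: $712k is optimal.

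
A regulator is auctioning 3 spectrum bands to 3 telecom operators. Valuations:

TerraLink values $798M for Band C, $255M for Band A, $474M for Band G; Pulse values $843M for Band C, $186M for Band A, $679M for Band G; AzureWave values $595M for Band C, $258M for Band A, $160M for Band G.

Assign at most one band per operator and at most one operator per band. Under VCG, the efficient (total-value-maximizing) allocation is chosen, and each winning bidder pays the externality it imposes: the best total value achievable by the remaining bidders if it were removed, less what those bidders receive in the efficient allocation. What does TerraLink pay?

TerraLink pays $337M.

Efficient allocation: TerraLink→Band C ($798M), Pulse→Band G ($679M), AzureWave→Band A ($258M); total welfare W = $1735M.
TerraLink receives Band C at value $798M, so the others get W − 798 = $937M.
Without TerraLink: best allocation of the remaining 2 bidders over all 3 bands is Pulse→Band G ($679M), AzureWave→Band C ($595M), total $1274M.
VCG payment = (others' best without TerraLink) − (others' welfare with TerraLink) = 1274 − 937 = $337M.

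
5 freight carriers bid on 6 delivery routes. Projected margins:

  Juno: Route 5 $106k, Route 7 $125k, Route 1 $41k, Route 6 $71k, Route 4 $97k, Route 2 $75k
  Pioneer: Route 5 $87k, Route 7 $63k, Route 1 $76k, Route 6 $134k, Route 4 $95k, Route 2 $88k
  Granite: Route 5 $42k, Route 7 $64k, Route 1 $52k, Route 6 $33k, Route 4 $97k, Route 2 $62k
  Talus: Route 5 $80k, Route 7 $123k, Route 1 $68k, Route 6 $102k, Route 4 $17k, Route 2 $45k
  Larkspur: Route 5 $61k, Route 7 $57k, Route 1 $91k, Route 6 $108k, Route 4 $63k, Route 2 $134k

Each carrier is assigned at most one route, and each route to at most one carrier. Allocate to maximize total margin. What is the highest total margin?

Maximum total: $594k

Treat this as an assignment problem: match each carrier to one route.
Optimal: Juno→Route 5 ($106k), Pioneer→Route 6 ($134k), Granite→Route 4 ($97k), Talus→Route 7 ($123k), Larkspur→Route 2 ($134k) — total 106+134+97+123+134 = $594k.
Column-greedy (each route in turn goes to its best remaining carrier) gives $551k, worse by 43.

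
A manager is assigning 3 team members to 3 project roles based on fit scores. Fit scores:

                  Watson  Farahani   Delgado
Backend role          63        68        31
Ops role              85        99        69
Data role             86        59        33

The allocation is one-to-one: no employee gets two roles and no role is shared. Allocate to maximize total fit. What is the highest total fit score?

Max total: 223 pts

Optimal: Watson→Data role (86 pts), Farahani→Backend role (68 pts), Delgado→Ops role (69 pts) — total 86+68+69 = 223 pts.
Column-greedy (each role in turn goes to its best remaining employee) gives 186 pts, worse by 37.
Swapping Delgado↔Farahani (Delgado→Backend role 31 pts, Farahani→Ops role 99 pts) loses 7.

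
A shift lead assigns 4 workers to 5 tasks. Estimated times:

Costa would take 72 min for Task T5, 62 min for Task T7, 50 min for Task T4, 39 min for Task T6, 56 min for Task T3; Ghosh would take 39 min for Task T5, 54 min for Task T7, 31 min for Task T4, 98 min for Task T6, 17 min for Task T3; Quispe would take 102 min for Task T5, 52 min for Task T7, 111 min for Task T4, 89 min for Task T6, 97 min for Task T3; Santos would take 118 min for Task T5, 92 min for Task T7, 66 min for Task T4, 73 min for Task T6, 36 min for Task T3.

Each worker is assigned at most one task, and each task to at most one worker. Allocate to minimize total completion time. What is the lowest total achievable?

Minimum total: 158 min

Optimal: Costa→Task T6 (39 min), Ghosh→Task T4 (31 min), Quispe→Task T7 (52 min), Santos→Task T3 (36 min) — total 39+31+52+36 = 158 min.
Column-greedy (each task in turn goes to its cheapest remaining worker) gives 214 min, worse by 56.
Swapping Quispe↔Costa (Quispe→Task T6 89 min, Costa→Task T7 62 min) adds 60.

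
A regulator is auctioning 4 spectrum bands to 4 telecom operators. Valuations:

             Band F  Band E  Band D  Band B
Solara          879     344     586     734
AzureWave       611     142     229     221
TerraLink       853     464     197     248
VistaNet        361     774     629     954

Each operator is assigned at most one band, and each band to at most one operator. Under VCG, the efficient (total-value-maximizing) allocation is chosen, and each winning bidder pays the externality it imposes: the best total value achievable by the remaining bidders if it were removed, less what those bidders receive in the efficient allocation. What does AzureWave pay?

AzureWave pays $389M.

Efficient allocation: Solara→Band D ($586M), AzureWave→Band F ($611M), TerraLink→Band E ($464M), VistaNet→Band B ($954M); total welfare W = $2615M.
AzureWave receives Band F at value $611M, so the others get W − 611 = $2004M.
Without AzureWave: best allocation of the remaining 3 bidders over all 4 bands is Solara→Band D ($586M), TerraLink→Band F ($853M), VistaNet→Band B ($954M), total $2393M.
VCG payment = (others' best without AzureWave) − (others' welfare with AzureWave) = 2393 − 2004 = $389M.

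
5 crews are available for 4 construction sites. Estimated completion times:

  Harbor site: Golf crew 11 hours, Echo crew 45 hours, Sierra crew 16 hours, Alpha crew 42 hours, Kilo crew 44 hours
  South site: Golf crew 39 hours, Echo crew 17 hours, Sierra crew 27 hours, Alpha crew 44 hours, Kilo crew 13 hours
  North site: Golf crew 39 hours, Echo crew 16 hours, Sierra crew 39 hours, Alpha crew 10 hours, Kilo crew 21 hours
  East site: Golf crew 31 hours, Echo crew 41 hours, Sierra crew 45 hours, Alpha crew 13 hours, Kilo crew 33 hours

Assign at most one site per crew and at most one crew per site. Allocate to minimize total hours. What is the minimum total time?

Minimum total: 53 hours

Optimal: Golf crew→Harbor site (11 hours), Kilo crew→South site (13 hours), Echo crew→North site (16 hours), Alpha crew→East site (13 hours) — total 11+13+16+13 = 53 hours.
Row-greedy (each crew in turn takes its cheapest remaining site) gives 67 hours, worse by 14.
Next-best assignment: Sierra crew→Harbor site, Kilo crew→South site, Echo crew→North site, Alpha crew→East site = 58 hours.
Every other assignment is strictly worse.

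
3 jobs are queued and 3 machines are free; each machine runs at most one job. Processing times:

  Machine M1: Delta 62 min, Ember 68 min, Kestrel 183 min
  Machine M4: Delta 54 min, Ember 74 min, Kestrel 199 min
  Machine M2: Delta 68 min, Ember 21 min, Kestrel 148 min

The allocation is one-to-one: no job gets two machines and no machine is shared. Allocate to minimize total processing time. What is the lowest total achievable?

Minimum total: 258 min

Optimal: Delta→Machine M4 (54 min), Ember→Machine M2 (21 min), Kestrel→Machine M1 (183 min) — total 54+21+183 = 258 min.
Column-greedy (each machine in turn goes to its cheapest remaining job) gives 284 min, worse by 26.
Checked against all permutations: 258 min is optimal.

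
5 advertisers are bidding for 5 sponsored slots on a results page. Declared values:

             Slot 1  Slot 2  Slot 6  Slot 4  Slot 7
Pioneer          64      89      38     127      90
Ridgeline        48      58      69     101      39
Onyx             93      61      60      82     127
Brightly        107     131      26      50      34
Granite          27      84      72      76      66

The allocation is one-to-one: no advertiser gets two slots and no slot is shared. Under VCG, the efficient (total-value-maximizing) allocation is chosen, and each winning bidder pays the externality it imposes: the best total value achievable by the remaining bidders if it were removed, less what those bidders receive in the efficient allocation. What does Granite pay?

Efficient allocation: Pioneer→Slot 4 ($127), Ridgeline→Slot 6 ($69), Onyx→Slot 7 ($127), Brightly→Slot 1 ($107), Granite→Slot 2 ($84); total welfare W = $514.
Granite receives Slot 2 at value $84, so the others get W − 84 = $430.
Without Granite: best allocation of the remaining 4 bidders over all 5 slots is Pioneer→Slot 4 ($127), Ridgeline→Slot 6 ($69), Onyx→Slot 7 ($127), Brightly→Slot 2 ($131), total $454.
VCG payment = (others' best without Granite) − (others' welfare with Granite) = 454 − 430 = $24.

Granite pays $24.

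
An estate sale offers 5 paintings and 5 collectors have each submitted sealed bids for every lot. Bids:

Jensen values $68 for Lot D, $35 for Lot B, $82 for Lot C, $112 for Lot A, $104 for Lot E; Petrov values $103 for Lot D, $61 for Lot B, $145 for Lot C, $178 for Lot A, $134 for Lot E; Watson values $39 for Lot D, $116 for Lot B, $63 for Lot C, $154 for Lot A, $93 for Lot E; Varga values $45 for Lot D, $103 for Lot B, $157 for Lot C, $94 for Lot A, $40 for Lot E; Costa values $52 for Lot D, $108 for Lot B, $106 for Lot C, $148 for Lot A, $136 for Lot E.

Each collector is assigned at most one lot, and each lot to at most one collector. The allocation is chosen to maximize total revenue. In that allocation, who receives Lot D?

Optimal: Jensen→Lot D ($68), Petrov→Lot A ($178), Watson→Lot B ($116), Varga→Lot C ($157), Costa→Lot E ($136) — total 68+178+116+157+136 = $655.
Jensen's own top lot is Lot A ($112), but forcing Jensen→Lot A and reassigning the rest optimally gives only $624 — worse by 31.

Jensen receives Lot D.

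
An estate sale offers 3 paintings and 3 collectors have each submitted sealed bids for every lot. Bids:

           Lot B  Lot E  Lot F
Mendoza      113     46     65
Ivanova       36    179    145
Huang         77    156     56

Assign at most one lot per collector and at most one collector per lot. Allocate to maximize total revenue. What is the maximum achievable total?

Max total: $414

Optimal: Mendoza→Lot B ($113), Ivanova→Lot F ($145), Huang→Lot E ($156) — total 113+145+156 = $414.
Row-greedy (each collector in turn takes its best remaining lot) gives $348, worse by 66.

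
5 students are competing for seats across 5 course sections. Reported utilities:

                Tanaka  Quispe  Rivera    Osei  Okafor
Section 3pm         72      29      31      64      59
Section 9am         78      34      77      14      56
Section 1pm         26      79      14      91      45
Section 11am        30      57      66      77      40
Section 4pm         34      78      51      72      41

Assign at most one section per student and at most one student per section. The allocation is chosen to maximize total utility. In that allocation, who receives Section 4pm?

Optimal: Tanaka→Section 9am (78 points), Quispe→Section 4pm (78 points), Rivera→Section 11am (66 points), Osei→Section 1pm (91 points), Okafor→Section 3pm (59 points) — total 78+78+66+91+59 = 372 points.
Row-greedy (each student in turn takes its best remaining section) gives 354 points, worse by 18.
Swapping Okafor↔Tanaka (Okafor→Section 9am 56 points, Tanaka→Section 3pm 72 points) loses 9.
Quispe's own top section is Section 1pm (79 points), but forcing Quispe→Section 1pm and reassigning the rest optimally gives only 354 points — worse by 18.

Quispe receives Section 4pm.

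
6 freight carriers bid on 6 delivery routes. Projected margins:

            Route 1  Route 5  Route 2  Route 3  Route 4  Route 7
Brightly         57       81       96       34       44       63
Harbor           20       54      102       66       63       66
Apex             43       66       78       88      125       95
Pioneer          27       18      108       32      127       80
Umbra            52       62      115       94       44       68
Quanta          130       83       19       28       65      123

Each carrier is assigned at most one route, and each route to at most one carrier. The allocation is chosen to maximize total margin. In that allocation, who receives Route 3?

Optimal: Brightly→Route 5 ($81k), Harbor→Route 2 ($102k), Apex→Route 7 ($95k), Pioneer→Route 4 ($127k), Umbra→Route 3 ($94k), Quanta→Route 1 ($130k) — total 81+102+95+127+94+130 = $629k.
Row-greedy (each carrier in turn takes its best remaining route) gives $559k, worse by 70.
Umbra's own top route is Route 2 ($115k), but forcing Umbra→Route 2 and reassigning the rest optimally gives only $614k — worse by 15.

Umbra receives Route 3.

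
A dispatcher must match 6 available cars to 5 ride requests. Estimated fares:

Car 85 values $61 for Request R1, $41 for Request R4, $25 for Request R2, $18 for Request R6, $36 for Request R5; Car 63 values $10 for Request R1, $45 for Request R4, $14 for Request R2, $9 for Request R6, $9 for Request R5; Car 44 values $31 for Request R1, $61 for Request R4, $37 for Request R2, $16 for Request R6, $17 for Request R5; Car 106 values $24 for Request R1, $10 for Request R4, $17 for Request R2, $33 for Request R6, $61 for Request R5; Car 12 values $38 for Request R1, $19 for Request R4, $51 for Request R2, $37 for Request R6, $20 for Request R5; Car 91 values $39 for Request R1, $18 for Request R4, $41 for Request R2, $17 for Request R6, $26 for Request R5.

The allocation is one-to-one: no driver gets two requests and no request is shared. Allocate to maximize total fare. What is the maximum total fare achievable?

This is a one-to-one assignment (maximum-weight bipartite matching).
Optimal: Car 85→Request R1 ($61), Car 44→Request R4 ($61), Car 91→Request R2 ($41), Car 12→Request R6 ($37), Car 106→Request R5 ($61) — total 61+61+41+37+61 = $261.
Row-greedy (each driver in turn takes its best remaining request) gives $241, worse by 20.
Next-best assignment: Car 85→Request R1, Car 44→Request R4, Car 12→Request R2, Car 91→Request R6, Car 106→Request R5 = $251.
Every other assignment is strictly worse.

Max total: $261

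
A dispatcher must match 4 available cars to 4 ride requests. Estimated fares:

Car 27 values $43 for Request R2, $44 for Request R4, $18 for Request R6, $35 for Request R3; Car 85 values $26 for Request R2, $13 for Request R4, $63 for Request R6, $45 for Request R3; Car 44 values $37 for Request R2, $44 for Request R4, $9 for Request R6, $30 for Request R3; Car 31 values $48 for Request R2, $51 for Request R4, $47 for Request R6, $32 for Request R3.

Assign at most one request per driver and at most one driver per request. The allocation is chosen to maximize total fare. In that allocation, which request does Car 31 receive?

Optimal: Car 27→Request R3 ($35), Car 85→Request R6 ($63), Car 44→Request R4 ($44), Car 31→Request R2 ($48) — total 35+63+44+48 = $190.
Max-entry greedy (repeatedly take the single best remaining cell) gives $187, worse by 3.
Next-best assignment: Car 27→Request R2, Car 85→Request R6, Car 44→Request R3, Car 31→Request R4 = $187.
Swapping Car 27↔Car 44 (Car 27→Request R4 $44, Car 44→Request R3 $30) loses 5.
Every other assignment is strictly worse.
Car 31's own top request is Request R4 ($51), but forcing Car 31→Request R4 and reassigning the rest optimally gives only $187 — worse by 3.

Car 31 receives Request R2.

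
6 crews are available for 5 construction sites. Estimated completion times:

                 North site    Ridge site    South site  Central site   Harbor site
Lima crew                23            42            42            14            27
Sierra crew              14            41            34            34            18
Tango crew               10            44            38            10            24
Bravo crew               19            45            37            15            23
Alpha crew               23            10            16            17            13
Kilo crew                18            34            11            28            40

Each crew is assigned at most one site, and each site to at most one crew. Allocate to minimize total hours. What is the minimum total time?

Minimum total: 63 hours

This is a one-to-one assignment (minimum-cost bipartite matching).
Optimal: Tango crew→North site (10 hours), Alpha crew→Ridge site (10 hours), Kilo crew→South site (11 hours), Lima crew→Central site (14 hours), Sierra crew→Harbor site (18 hours) — total 10+10+11+14+18 = 63 hours.
Row-greedy (each crew in turn takes its cheapest remaining site) gives 99 hours, worse by 36.
Checked against all permutations: 63 hours is optimal.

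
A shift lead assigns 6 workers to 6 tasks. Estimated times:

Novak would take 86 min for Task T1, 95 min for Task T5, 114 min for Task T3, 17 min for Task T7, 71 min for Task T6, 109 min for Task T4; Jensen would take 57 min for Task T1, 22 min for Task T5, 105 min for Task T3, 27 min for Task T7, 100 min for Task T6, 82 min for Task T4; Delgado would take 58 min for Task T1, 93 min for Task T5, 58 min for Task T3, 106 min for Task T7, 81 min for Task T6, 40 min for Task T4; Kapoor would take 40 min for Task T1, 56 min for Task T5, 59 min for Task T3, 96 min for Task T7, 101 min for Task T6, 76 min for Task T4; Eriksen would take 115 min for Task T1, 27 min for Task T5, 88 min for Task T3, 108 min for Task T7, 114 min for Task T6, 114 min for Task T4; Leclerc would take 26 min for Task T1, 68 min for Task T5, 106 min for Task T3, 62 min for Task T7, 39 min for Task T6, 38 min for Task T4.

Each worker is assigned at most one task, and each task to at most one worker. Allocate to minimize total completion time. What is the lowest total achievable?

Minimum total: 239 min

Optimal: Novak→Task T7 (17 min), Jensen→Task T1 (57 min), Delgado→Task T4 (40 min), Kapoor→Task T3 (59 min), Eriksen→Task T5 (27 min), Leclerc→Task T6 (39 min) — total 17+57+40+59+27+39 = 239 min.
Row-greedy (each worker in turn takes its cheapest remaining task) gives 246 min, worse by 7.
Next-best assignment: Novak→Task T7, Jensen→Task T5, Delgado→Task T4, Kapoor→Task T1, Eriksen→Task T3, Leclerc→Task T6 = 246 min.
Swapping Jensen↔Leclerc (Jensen→Task T6 100 min, Leclerc→Task T1 26 min) adds 30.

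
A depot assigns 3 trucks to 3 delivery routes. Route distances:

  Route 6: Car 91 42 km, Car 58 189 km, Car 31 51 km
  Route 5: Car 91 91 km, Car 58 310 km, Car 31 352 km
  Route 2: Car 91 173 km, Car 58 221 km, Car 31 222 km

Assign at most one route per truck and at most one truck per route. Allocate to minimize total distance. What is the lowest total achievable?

Optimal: Car 91→Route 5 (91 km), Car 58→Route 2 (221 km), Car 31→Route 6 (51 km) — total 91+221+51 = 363 km.
Min-entry greedy (repeatedly take the single cheapest remaining cell) gives 615 km, worse by 252.
Next-best assignment: Car 91→Route 5, Car 58→Route 6, Car 31→Route 2 = 502 km.

Min total: 363 km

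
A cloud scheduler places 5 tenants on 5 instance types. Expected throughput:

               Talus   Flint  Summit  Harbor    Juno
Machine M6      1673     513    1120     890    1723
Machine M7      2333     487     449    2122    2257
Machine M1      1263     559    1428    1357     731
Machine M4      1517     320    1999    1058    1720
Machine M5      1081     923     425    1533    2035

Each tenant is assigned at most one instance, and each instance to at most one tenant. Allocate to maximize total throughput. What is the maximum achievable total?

Max total: 8388 ops/s

Optimal: Talus→Machine M6 (1673 ops/s), Flint→Machine M1 (559 ops/s), Summit→Machine M4 (1999 ops/s), Harbor→Machine M7 (2122 ops/s), Juno→Machine M5 (2035 ops/s) — total 1673+559+1999+2122+2035 = 8388 ops/s.
Row-greedy (each tenant in turn takes its best remaining instance) gives 8335 ops/s, worse by 53.
Every other assignment is strictly worse.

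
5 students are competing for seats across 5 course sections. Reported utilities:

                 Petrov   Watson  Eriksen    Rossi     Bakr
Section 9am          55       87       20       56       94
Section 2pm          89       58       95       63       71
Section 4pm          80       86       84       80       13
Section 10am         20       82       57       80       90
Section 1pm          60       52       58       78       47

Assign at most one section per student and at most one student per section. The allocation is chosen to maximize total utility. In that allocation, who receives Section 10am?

Optimal: Petrov→Section 4pm (80 points), Watson→Section 9am (87 points), Eriksen→Section 2pm (95 points), Rossi→Section 1pm (78 points), Bakr→Section 10am (90 points) — total 80+87+95+78+90 = 430 points.
Row-greedy (each student in turn takes its best remaining section) gives 387 points, worse by 43.
Next-best assignment: Petrov→Section 4pm, Watson→Section 10am, Eriksen→Section 2pm, Rossi→Section 1pm, Bakr→Section 9am = 429 points.
Bakr's own top section is Section 9am (94 points), but forcing Bakr→Section 9am and reassigning the rest optimally gives only 429 points — worse by 1.

Bakr receives Section 10am.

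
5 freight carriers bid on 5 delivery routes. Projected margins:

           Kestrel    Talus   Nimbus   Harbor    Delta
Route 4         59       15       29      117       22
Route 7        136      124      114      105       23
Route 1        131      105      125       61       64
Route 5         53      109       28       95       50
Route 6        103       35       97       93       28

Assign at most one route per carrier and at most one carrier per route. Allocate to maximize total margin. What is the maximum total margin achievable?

Max total: $523k

Optimal: Kestrel→Route 7 ($136k), Talus→Route 5 ($109k), Nimbus→Route 6 ($97k), Harbor→Route 4 ($117k), Delta→Route 1 ($64k) — total 136+109+97+117+64 = $523k.
Next-best assignment: Kestrel→Route 1, Talus→Route 7, Nimbus→Route 6, Harbor→Route 4, Delta→Route 5 = $519k.
Swapping Delta↔Nimbus (Delta→Route 6 $28k, Nimbus→Route 1 $125k) loses 8.
Every other assignment is strictly worse.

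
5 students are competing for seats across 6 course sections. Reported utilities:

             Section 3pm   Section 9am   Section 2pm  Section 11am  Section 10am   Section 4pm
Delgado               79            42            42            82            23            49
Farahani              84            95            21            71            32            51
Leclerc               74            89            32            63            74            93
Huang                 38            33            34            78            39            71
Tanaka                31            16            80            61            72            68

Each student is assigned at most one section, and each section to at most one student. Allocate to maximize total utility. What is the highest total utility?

Max total: 425 points

Optimal: Delgado→Section 3pm (79 points), Farahani→Section 9am (95 points), Leclerc→Section 4pm (93 points), Huang→Section 11am (78 points), Tanaka→Section 2pm (80 points) — total 79+95+93+78+80 = 425 points.
No other one-to-one assignment exceeds 425 points.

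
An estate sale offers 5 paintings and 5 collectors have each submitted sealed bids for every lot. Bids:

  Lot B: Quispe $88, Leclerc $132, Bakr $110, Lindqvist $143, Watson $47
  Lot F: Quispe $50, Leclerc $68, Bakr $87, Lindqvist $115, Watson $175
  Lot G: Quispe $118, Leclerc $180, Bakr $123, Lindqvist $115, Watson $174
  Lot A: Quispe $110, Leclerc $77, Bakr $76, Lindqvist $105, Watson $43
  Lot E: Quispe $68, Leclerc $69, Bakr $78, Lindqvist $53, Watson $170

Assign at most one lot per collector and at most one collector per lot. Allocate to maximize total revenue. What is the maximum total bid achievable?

This is a one-to-one assignment (maximum-weight bipartite matching).
Optimal: Quispe→Lot A ($110), Leclerc→Lot G ($180), Bakr→Lot F ($87), Lindqvist→Lot B ($143), Watson→Lot E ($170) — total 110+180+87+143+170 = $690.
Column-greedy (each lot in turn goes to its best remaining collector) gives $686, worse by 4.
Next-best assignment: Quispe→Lot A, Leclerc→Lot G, Bakr→Lot E, Lindqvist→Lot B, Watson→Lot F = $686.

Max total: $690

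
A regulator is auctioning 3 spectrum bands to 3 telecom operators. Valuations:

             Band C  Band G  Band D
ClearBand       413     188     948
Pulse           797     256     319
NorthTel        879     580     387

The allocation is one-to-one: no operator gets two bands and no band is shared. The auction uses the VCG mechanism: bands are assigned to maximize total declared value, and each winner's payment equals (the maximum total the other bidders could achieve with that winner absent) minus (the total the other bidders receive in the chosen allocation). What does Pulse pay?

Efficient allocation: ClearBand→Band D ($948M), Pulse→Band C ($797M), NorthTel→Band G ($580M); total welfare W = $2325M.
Pulse receives Band C at value $797M, so the others get W − 797 = $1528M.
Without Pulse: best allocation of the remaining 2 bidders over all 3 bands is ClearBand→Band D ($948M), NorthTel→Band C ($879M), total $1827M.
VCG payment = (others' best without Pulse) − (others' welfare with Pulse) = 1827 − 1528 = $299M.

Pulse pays $299M.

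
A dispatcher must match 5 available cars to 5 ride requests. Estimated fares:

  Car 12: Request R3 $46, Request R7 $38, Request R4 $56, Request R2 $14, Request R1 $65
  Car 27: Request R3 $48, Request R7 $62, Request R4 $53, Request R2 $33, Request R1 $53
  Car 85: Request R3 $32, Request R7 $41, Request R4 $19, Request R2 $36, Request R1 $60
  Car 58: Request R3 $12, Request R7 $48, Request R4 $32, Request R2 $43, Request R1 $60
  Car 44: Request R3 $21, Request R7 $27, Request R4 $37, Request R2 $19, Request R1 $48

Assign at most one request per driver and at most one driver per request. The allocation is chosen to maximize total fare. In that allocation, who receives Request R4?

Treat this as an assignment problem: match each driver to one request.
Optimal: Car 12→Request R3 ($46), Car 27→Request R7 ($62), Car 85→Request R1 ($60), Car 58→Request R2 ($43), Car 44→Request R4 ($37) — total 46+62+60+43+37 = $248.
Max-entry greedy (repeatedly take the single best remaining cell) gives $239, worse by 9.
Car 44's own top request is Request R1 ($48), but forcing Car 44→Request R1 and reassigning the rest optimally gives only $241 — worse by 7.

Car 44 receives Request R4.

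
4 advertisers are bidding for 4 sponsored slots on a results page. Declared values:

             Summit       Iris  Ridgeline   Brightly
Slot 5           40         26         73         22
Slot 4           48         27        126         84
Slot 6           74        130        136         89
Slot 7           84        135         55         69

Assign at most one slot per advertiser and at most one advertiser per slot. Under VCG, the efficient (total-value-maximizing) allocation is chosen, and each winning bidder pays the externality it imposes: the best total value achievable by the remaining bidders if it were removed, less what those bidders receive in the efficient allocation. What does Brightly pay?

Efficient allocation: Summit→Slot 5 ($40), Iris→Slot 7 ($135), Ridgeline→Slot 6 ($136), Brightly→Slot 4 ($84); total welfare W = $395.
Brightly receives Slot 4 at value $84, so the others get W − 84 = $311.
Without Brightly: best allocation of the remaining 3 bidders over all 4 slots is Summit→Slot 7 ($84), Iris→Slot 6 ($130), Ridgeline→Slot 4 ($126), total $340.
VCG payment = (others' best without Brightly) − (others' welfare with Brightly) = 340 − 311 = $29.

Brightly pays $29.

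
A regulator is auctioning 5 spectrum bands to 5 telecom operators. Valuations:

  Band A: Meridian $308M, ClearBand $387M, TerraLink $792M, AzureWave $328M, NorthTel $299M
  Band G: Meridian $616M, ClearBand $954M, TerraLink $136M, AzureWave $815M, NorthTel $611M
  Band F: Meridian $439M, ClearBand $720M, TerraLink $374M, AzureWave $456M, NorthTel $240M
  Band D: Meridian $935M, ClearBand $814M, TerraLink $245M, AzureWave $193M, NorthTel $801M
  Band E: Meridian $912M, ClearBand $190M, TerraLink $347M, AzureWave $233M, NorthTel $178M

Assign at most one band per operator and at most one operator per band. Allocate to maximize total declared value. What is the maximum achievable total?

Optimal: Meridian→Band E ($912M), ClearBand→Band F ($720M), TerraLink→Band A ($792M), AzureWave→Band G ($815M), NorthTel→Band D ($801M) — total 912+720+792+815+801 = $4040M.
Row-greedy (each operator in turn takes its best remaining band) gives $3315M, worse by 725.
Next-best assignment: Meridian→Band E, ClearBand→Band G, TerraLink→Band A, AzureWave→Band F, NorthTel→Band D = $3915M.
Swapping Meridian↔NorthTel (Meridian→Band D $935M, NorthTel→Band E $178M) loses 600.
No other one-to-one assignment exceeds $4040M.

Maximum total: $4040M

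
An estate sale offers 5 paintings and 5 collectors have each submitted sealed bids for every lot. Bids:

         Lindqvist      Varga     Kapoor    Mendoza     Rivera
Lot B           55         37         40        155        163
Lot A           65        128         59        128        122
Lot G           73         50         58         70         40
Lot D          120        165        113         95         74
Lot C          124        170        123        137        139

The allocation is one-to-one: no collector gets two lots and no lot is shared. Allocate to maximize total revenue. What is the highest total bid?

Maximum total: $652

Optimal: Lindqvist→Lot G ($73), Varga→Lot D ($165), Kapoor→Lot C ($123), Mendoza→Lot A ($128), Rivera→Lot B ($163) — total 73+165+123+128+163 = $652.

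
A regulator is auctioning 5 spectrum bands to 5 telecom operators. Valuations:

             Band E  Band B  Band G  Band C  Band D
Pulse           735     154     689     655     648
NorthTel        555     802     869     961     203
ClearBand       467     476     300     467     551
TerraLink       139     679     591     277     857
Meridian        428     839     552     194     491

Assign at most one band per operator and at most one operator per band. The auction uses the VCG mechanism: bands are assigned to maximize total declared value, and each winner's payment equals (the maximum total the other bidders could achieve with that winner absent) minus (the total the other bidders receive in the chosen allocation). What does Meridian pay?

Meridian pays $55M.

Efficient allocation: Pulse→Band G ($689M), NorthTel→Band C ($961M), ClearBand→Band E ($467M), TerraLink→Band D ($857M), Meridian→Band B ($839M); total welfare W = $3813M.
Meridian receives Band B at value $839M, so the others get W − 839 = $2974M.
Without Meridian: best allocation of the remaining 4 bidders over all 5 bands is Pulse→Band E ($735M), NorthTel→Band C ($961M), ClearBand→Band B ($476M), TerraLink→Band D ($857M), total $3029M.
VCG payment = (others' best without Meridian) − (others' welfare with Meridian) = 3029 − 2974 = $55M.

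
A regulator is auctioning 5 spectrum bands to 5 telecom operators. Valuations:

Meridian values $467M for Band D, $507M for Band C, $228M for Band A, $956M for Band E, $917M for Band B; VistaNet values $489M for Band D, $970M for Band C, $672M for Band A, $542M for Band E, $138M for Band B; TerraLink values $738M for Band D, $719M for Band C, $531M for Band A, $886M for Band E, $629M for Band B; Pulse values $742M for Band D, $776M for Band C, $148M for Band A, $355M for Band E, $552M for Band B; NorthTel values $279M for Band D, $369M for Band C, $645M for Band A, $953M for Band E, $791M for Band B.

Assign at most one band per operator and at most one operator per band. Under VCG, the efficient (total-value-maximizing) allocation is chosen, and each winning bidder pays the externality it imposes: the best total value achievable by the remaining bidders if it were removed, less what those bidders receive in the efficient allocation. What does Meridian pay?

Meridian pays $146M.

Efficient allocation: Meridian→Band B ($917M), VistaNet→Band C ($970M), TerraLink→Band E ($886M), Pulse→Band D ($742M), NorthTel→Band A ($645M); total welfare W = $4160M.
Meridian receives Band B at value $917M, so the others get W − 917 = $3243M.
Without Meridian: best allocation of the remaining 4 bidders over all 5 bands is VistaNet→Band C ($970M), TerraLink→Band E ($886M), Pulse→Band D ($742M), NorthTel→Band B ($791M), total $3389M.
VCG payment = (others' best without Meridian) − (others' welfare with Meridian) = 3389 − 3243 = $146M.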